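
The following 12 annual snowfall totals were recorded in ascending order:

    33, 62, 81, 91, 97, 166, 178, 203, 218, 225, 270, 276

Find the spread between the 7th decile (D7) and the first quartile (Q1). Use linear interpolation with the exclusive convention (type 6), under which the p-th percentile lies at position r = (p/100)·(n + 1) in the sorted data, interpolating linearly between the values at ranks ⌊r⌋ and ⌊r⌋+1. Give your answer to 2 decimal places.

n = 12.
P25: r = 3.25; ranks 3–4 are 81, 91; interpolating gives 83.5.
P70: r = 9.1; ranks 9–10 are 218, 225; interpolating gives 218.7.
Difference: 218.7 − 83.5 = 135.2.

135.20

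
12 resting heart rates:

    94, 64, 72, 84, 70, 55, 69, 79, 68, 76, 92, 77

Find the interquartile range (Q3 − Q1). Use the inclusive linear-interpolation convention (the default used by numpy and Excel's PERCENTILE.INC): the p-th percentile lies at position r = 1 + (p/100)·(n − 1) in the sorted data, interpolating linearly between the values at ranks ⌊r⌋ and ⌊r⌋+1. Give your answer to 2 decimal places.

11.50

Sorted: 55, 64, 68, 69, 70, 72, 76, 77, 79, 84, 92, 94.
n = 12.
P25: r = 3.75; ranks 3–4 are 68, 69; interpolating gives 68.75.
P75: r = 9.25; ranks 9–10 are 79, 84; interpolating gives 80.25.
Difference: 80.25 − 68.75 = 11.5.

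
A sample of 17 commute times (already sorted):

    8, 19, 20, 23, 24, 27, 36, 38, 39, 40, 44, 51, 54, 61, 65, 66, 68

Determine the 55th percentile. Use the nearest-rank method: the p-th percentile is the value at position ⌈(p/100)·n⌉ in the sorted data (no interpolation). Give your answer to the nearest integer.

40

n = 17.
Position = ⌈55/100 · 17⌉ = ⌈9.35⌉ = 10.
The value at rank 10 is 40.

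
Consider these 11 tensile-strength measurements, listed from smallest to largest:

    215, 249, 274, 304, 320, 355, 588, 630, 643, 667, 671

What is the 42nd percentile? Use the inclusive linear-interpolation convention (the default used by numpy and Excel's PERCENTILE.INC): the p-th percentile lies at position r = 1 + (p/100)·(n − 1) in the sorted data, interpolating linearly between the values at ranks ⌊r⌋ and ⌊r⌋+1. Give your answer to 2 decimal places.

327.00

n = 11.
r = 1 + (42/100)·(11 − 1) = 1 + 4.2 = 5.2.
Rank 5 is 320 and rank 6 is 355.
Interpolate: 320 + 0.2·(355 − 320) = 320 + 0.2·35 = 327.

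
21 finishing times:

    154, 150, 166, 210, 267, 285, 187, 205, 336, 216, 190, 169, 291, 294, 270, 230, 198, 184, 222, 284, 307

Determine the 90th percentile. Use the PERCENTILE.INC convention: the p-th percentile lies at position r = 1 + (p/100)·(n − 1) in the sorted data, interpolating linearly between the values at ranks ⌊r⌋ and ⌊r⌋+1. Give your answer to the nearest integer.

294

Sorted: 150, 154, 166, 169, 184, 187, 190, 198, 205, 210, 216, 222, 230, 267, 270, 284, 285, 291, 294, 307, 336.
n = 21.
r = 1 + (90/100)·(21 − 1) = 1 + 18 = 19.
r is an integer, so P90 is the value at rank 19: 294.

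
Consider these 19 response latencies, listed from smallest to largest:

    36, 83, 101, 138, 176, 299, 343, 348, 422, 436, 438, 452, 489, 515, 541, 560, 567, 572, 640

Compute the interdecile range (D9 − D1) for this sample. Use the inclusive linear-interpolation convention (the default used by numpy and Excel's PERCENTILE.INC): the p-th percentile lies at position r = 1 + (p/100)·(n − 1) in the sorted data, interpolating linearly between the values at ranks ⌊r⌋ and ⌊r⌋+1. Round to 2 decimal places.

n = 19.
P10: r = 2.8; ranks 2–3 are 83, 101; interpolating gives 97.4.
P90: r = 17.2; ranks 17–18 are 567, 572; interpolating gives 568.
Difference: 568 − 97.4 = 470.6.

470.60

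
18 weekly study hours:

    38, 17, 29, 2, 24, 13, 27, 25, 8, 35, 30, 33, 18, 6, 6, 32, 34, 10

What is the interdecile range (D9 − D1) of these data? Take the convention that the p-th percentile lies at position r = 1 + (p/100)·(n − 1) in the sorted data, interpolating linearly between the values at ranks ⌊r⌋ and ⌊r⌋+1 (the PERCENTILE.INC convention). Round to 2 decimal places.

Sorted: 2, 6, 6, 8, 10, 13, 17, 18, 24, 25, 27, 29, 30, 32, 33, 34, 35, 38.
n = 18.
P10: r = 2.7; ranks 2–3 are 6, 6; interpolating gives 6.
P90: r = 16.3; ranks 16–17 are 34, 35; interpolating gives 34.3.
Difference: 34.3 − 6 = 28.3.

28.30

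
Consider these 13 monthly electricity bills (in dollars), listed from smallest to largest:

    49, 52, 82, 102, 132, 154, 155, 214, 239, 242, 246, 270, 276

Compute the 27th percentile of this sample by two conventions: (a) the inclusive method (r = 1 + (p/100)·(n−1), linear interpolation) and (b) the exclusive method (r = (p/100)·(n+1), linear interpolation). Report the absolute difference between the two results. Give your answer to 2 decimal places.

n = 13.
(a) r = 4.24; between ranks 4 (102) and 5 (132): 109.2.
(b) r = 3.78; between ranks 3 (82) and 4 (102): 97.6.
|109.2 − 97.6| = 11.6.

11.60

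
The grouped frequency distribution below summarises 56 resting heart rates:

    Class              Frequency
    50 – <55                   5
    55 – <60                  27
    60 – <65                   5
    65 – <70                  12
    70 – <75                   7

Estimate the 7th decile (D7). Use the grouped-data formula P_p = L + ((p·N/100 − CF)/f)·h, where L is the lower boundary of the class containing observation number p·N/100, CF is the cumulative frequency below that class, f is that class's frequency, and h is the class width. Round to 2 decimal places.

65.92

N = 56; target position k = 70/100 · 56 = 39.2.
Cumulative frequencies: 5, 32, 37, 49, 56.
Observation 39.2 falls in the class 65 – <70.
L = 65, CF = 37, f = 12, h = 5.
P70 = 65 + ((39.2 − 37)/12)·5 = 65 + 0.916667 = 65.9167.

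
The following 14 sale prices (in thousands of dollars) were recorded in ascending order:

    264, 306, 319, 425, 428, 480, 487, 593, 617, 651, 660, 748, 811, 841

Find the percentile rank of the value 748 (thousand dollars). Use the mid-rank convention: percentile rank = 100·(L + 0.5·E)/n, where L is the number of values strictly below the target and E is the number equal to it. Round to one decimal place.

Count below 748: L = 11; count equal: E = 1; n = 14.
Percentile rank = 100·(11 + 0.5·1)/14 = 100·11.5/14 = 82.14.

82.1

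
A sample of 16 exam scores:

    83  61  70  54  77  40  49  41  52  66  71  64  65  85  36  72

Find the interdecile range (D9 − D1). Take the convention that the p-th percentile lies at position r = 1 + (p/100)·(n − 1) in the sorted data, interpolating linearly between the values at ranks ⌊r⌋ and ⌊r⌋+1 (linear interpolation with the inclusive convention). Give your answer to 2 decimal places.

Sorted: 36, 40, 41, 49, 52, 54, 61, 64, 65, 66, 70, 71, 72, 77, 83, 85.
n = 16.
P10: r = 2.5; ranks 2–3 are 40, 41; interpolating gives 40.5.
P90: r = 14.5; ranks 14–15 are 77, 83; interpolating gives 80.
Difference: 80 − 40.5 = 39.5.

39.50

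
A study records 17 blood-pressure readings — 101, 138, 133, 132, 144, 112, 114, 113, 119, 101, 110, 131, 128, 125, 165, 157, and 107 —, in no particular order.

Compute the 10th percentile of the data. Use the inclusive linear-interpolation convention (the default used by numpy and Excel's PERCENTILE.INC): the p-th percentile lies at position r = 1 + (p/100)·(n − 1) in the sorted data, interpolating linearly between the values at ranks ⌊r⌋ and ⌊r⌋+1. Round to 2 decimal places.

Sorted: 101, 101, 107, 110, 112, 113, 114, 119, 125, 128, 131, 132, 133, 138, 144, 157, 165.
n = 17.
r = 1 + (10/100)·(17 − 1) = 1 + 1.6 = 2.6.
Rank 2 is 101 and rank 3 is 107.
Interpolate: 101 + 0.6·(107 − 101) = 101 + 0.6·6 = 104.6.

104.60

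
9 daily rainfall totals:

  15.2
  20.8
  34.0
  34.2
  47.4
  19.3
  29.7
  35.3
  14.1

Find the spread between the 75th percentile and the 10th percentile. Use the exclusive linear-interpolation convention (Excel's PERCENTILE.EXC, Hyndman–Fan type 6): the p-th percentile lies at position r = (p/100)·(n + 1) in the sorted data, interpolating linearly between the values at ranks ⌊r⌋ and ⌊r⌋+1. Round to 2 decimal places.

20.65

Sorted: 14.1, 15.2, 19.3, 20.8, 29.7, 34.0, 34.2, 35.3, 47.4.
n = 9.
P10: r = 1 (integer) → 14.1.
P75: r = 7.5; ranks 7–8 are 34.2, 35.3; interpolating gives 34.75.
Difference: 34.75 − 14.1 = 20.65.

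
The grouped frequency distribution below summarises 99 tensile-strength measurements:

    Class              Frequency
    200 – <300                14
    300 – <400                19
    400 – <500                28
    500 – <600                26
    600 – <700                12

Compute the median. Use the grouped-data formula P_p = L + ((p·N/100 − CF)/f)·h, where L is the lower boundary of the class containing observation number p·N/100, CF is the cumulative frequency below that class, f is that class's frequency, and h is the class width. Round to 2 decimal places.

N = 99; target position k = 50/100 · 99 = 49.5.
Cumulative frequencies: 14, 33, 61, 87, 99.
Observation 49.5 falls in the class 400 – <500.
L = 400, CF = 33, f = 28, h = 100.
P50 = 400 + ((49.5 − 33)/28)·100 = 400 + 58.9286 = 458.929.

458.93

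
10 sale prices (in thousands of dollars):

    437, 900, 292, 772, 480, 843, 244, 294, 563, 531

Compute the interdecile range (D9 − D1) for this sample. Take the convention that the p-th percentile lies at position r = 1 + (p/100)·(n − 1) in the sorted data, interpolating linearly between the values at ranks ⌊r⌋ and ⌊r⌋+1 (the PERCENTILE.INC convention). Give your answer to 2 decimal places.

561.50

Sorted: 244, 292, 294, 437, 480, 531, 563, 772, 843, 900.
n = 10.
P10: r = 1.9; ranks 1–2 are 244, 292; interpolating gives 287.2.
P90: r = 9.1; ranks 9–10 are 843, 900; interpolating gives 848.7.
Difference: 848.7 − 287.2 = 561.5.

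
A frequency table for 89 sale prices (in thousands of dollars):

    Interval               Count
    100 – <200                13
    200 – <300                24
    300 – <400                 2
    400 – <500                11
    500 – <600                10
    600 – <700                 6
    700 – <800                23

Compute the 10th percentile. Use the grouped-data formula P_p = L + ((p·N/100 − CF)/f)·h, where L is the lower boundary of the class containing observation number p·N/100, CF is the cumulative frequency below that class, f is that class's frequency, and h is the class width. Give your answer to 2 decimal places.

168.46

N = 89; target position k = 10/100 · 89 = 8.9.
Cumulative frequencies: 13, 37, 39, 50, 60, 66, 89.
Observation 8.9 falls in the class 100 – <200.
L = 100, CF = 0, f = 13, h = 100.
P10 = 100 + ((8.9 − 0)/13)·100 = 100 + 68.4615 = 168.462.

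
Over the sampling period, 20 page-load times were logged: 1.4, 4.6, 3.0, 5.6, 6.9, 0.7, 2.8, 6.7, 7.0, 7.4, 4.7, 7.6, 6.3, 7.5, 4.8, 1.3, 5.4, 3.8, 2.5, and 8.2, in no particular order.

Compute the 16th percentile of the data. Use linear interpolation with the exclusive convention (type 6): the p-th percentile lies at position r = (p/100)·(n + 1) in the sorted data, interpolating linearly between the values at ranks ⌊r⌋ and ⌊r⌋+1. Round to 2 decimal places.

1.80

Sorted: 0.7, 1.3, 1.4, 2.5, 2.8, 3.0, 3.8, 4.6, 4.7, 4.8, 5.4, 5.6, 6.3, 6.7, 6.9, 7.0, 7.4, 7.5, 7.6, 8.2.
n = 20.
r = (16/100)·(20 + 1) = 3.36.
Rank 3 is 1.4 and rank 4 is 2.5.
Interpolate: 1.4 + 0.36·(2.5 − 1.4) = 1.4 + 0.36·1.1 = 1.796.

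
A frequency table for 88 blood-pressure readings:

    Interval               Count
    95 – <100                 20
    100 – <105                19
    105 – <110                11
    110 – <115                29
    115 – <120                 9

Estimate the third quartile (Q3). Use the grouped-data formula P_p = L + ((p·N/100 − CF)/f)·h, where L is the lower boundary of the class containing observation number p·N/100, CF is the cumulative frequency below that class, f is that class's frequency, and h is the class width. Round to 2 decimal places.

112.76

N = 88; target position k = 75/100 · 88 = 66.
Cumulative frequencies: 20, 39, 50, 79, 88.
Observation 66 falls in the class 110 – <115.
L = 110, CF = 50, f = 29, h = 5.
P75 = 110 + ((66 − 50)/29)·5 = 110 + 2.75862 = 112.759.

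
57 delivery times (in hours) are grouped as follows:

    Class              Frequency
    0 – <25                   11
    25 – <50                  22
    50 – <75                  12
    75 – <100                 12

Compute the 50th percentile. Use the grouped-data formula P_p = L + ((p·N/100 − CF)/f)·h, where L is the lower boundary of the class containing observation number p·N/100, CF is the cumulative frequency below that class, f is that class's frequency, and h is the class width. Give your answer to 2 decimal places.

44.89

N = 57; target position k = 50/100 · 57 = 28.5.
Cumulative frequencies: 11, 33, 45, 57.
Observation 28.5 falls in the class 25 – <50.
L = 25, CF = 11, f = 22, h = 25.
P50 = 25 + ((28.5 − 11)/22)·25 = 25 + 19.8864 = 44.8864.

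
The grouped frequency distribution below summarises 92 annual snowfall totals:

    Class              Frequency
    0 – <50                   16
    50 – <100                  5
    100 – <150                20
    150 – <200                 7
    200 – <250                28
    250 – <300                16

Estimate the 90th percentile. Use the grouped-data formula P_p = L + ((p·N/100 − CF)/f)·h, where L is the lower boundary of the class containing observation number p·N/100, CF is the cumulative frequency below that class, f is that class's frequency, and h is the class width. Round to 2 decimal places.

N = 92; target position k = 90/100 · 92 = 82.8.
Cumulative frequencies: 16, 21, 41, 48, 76, 92.
Observation 82.8 falls in the class 250 – <300.
L = 250, CF = 76, f = 16, h = 50.
P90 = 250 + ((82.8 − 76)/16)·50 = 250 + 21.25 = 271.25.

271.25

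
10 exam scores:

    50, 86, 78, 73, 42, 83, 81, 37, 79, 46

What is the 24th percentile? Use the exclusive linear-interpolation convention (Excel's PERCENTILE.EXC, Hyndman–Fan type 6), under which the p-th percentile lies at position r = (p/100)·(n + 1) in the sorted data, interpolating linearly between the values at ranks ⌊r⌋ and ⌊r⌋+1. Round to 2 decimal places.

Sorted: 37, 42, 46, 50, 73, 78, 79, 81, 83, 86.
n = 10.
r = (24/100)·(10 + 1) = 2.64.
Rank 2 is 42 and rank 3 is 46.
Interpolate: 42 + 0.64·(46 − 42) = 42 + 0.64·4 = 44.56.

44.56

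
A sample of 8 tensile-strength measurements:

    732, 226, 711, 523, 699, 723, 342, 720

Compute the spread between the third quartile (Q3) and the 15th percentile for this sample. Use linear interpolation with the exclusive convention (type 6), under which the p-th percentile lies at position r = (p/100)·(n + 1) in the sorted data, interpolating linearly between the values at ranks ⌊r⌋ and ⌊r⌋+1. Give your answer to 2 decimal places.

455.65

Sorted: 226, 342, 523, 699, 711, 720, 723, 732.
n = 8.
P15: r = 1.35; ranks 1–2 are 226, 342; interpolating gives 266.6.
P75: r = 6.75; ranks 6–7 are 720, 723; interpolating gives 722.25.
Difference: 722.25 − 266.6 = 455.65.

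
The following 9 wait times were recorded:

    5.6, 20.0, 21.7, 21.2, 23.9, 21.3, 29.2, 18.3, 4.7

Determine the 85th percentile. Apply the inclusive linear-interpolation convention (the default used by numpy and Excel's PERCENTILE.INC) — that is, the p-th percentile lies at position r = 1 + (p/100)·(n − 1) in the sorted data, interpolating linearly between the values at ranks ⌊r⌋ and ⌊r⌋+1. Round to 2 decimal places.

Sorted: 4.7, 5.6, 18.3, 20.0, 21.2, 21.3, 21.7, 23.9, 29.2.
n = 9.
r = 1 + (85/100)·(9 − 1) = 1 + 6.8 = 7.8.
Rank 7 is 21.7 and rank 8 is 23.9.
Interpolate: 21.7 + 0.8·(23.9 − 21.7) = 21.7 + 0.8·2.2 = 23.46.

23.46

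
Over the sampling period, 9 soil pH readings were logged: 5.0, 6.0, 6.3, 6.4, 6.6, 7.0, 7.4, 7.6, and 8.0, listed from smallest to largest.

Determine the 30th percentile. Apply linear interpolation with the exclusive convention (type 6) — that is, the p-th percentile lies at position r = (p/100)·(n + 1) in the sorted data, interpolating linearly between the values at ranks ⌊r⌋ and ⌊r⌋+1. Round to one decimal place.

6.3

n = 9.
r = (30/100)·(9 + 1) = 3.
r is an integer, so P30 is the value at rank 3: 6.3.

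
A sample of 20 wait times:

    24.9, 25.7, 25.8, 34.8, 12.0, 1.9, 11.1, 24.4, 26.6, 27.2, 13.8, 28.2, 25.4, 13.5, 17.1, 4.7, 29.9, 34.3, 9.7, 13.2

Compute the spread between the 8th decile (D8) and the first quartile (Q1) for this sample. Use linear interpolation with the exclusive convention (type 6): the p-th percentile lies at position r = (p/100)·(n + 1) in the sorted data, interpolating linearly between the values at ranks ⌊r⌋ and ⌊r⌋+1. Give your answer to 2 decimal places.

Sorted: 1.9, 4.7, 9.7, 11.1, 12.0, 13.2, 13.5, 13.8, 17.1, 24.4, 24.9, 25.4, 25.7, 25.8, 26.6, 27.2, 28.2, 29.9, 34.3, 34.8.
n = 20.
P25: r = 5.25; ranks 5–6 are 12.0, 13.2; interpolating gives 12.3.
P80: r = 16.8; ranks 16–17 are 27.2, 28.2; interpolating gives 28.
Difference: 28 − 12.3 = 15.7.

15.70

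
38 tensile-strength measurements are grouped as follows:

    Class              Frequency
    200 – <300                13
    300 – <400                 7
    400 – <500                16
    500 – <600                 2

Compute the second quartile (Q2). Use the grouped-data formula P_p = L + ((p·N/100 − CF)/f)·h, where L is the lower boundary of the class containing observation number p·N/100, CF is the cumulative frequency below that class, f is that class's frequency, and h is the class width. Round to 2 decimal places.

N = 38; target position k = 50/100 · 38 = 19.
Cumulative frequencies: 13, 20, 36, 38.
Observation 19 falls in the class 300 – <400.
L = 300, CF = 13, f = 7, h = 100.
P50 = 300 + ((19 − 13)/7)·100 = 300 + 85.7143 = 385.714.

385.71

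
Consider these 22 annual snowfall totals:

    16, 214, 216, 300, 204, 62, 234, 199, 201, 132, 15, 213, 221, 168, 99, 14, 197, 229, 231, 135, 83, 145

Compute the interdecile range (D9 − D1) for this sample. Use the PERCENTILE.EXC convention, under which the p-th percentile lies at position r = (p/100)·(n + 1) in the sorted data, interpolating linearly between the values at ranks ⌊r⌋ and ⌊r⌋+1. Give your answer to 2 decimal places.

217.80

Sorted: 14, 15, 16, 62, 83, 99, 132, 135, 145, 168, 197, 199, 201, 204, 213, 214, 216, 221, 229, 231, 234, 300.
n = 22.
P10: r = 2.3; ranks 2–3 are 15, 16; interpolating gives 15.3.
P90: r = 20.7; ranks 20–21 are 231, 234; interpolating gives 233.1.
Difference: 233.1 − 15.3 = 217.8.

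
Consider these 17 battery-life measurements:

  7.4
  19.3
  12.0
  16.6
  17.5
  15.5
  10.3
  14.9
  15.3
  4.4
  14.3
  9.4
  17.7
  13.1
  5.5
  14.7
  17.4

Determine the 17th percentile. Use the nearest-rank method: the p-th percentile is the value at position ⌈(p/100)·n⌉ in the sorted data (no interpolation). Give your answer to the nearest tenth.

Sorted: 4.4, 5.5, 7.4, 9.4, 10.3, 12.0, 13.1, 14.3, 14.7, 14.9, 15.3, 15.5, 16.6, 17.4, 17.5, 17.7, 19.3.
n = 17.
Position = ⌈17/100 · 17⌉ = ⌈2.89⌉ = 3.
The value at rank 3 is 7.4.

7.4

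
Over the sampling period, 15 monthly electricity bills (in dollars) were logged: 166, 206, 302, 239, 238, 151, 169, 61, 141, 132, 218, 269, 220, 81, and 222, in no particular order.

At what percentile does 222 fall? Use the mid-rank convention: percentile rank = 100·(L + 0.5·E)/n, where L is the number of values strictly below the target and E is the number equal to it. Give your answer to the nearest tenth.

70.0

Sorted: 61, 81, 132, 141, 151, 166, 169, 206, 218, 220, 222, 238, 239, 269, 302.
Count below 222: L = 10; count equal: E = 1; n = 15.
Percentile rank = 100·(10 + 0.5·1)/15 = 100·10.5/15 = 70.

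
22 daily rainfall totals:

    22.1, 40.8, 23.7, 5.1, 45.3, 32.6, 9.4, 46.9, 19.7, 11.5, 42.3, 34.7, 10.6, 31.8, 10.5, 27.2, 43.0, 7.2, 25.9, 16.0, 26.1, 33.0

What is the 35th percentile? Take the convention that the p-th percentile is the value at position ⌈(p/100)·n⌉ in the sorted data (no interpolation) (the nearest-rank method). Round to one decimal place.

19.7

Sorted: 5.1, 7.2, 9.4, 10.5, 10.6, 11.5, 16.0, 19.7, 22.1, 23.7, 25.9, 26.1, 27.2, 31.8, 32.6, 33.0, 34.7, 40.8, 42.3, 43.0, 45.3, 46.9.
n = 22.
Position = ⌈35/100 · 22⌉ = ⌈7.7⌉ = 8.
The value at rank 8 is 19.7.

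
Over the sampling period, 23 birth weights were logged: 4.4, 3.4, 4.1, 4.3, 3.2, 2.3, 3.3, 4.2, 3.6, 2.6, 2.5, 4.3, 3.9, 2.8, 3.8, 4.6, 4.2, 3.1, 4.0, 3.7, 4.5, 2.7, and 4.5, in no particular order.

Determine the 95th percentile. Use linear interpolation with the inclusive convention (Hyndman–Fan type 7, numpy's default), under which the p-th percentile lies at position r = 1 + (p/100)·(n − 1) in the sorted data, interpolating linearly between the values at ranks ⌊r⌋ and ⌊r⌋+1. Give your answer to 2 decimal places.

4.50

Sorted: 2.3, 2.5, 2.6, 2.7, 2.8, 3.1, 3.2, 3.3, 3.4, 3.6, 3.7, 3.8, 3.9, 4.0, 4.1, 4.2, 4.2, 4.3, 4.3, 4.4, 4.5, 4.5, 4.6.
n = 23.
r = 1 + (95/100)·(23 − 1) = 1 + 20.9 = 21.9.
Rank 21 is 4.5 and rank 22 is 4.5.
Interpolate: 4.5 + 0.9·(4.5 − 4.5) = 4.5 + 0.9·0 = 4.5.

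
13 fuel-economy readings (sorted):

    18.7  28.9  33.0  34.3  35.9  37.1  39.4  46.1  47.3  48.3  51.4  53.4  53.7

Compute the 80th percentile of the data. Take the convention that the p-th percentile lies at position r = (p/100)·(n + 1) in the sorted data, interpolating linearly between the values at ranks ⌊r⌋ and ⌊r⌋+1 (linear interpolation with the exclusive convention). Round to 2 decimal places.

51.80

n = 13.
r = (80/100)·(13 + 1) = 11.2.
Rank 11 is 51.4 and rank 12 is 53.4.
Interpolate: 51.4 + 0.2·(53.4 − 51.4) = 51.4 + 0.2·2 = 51.8.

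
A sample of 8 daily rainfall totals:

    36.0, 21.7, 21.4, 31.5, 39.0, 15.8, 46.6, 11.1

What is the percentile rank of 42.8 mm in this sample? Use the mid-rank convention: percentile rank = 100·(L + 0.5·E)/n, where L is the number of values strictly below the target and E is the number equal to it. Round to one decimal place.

87.5

Sorted: 11.1, 15.8, 21.4, 21.7, 31.5, 36.0, 39.0, 46.6.
Count below 42.8: L = 7; count equal: E = 0; n = 8.
Percentile rank = 100·(7 + 0.5·0)/8 = 100·7/8 = 87.5.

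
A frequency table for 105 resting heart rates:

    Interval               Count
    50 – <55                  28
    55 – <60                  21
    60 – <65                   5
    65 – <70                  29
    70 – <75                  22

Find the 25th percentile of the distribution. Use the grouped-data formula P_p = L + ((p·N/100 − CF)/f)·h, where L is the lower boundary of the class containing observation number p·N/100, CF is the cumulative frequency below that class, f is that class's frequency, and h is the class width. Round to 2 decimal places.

N = 105; target position k = 25/100 · 105 = 26.25.
Cumulative frequencies: 28, 49, 54, 83, 105.
Observation 26.25 falls in the class 50 – <55.
L = 50, CF = 0, f = 28, h = 5.
P25 = 50 + ((26.25 − 0)/28)·5 = 50 + 4.6875 = 54.6875.

54.69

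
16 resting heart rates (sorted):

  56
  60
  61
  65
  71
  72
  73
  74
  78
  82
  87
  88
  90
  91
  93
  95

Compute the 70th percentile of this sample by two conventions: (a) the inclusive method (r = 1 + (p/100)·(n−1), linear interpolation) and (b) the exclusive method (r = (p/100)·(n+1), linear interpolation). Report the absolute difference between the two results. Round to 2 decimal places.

0.40

n = 16.
(a) r = 11.5; between ranks 11 (87) and 12 (88): 87.5.
(b) r = 11.9; between ranks 11 (87) and 12 (88): 87.9.
|87.5 − 87.9| = 0.4.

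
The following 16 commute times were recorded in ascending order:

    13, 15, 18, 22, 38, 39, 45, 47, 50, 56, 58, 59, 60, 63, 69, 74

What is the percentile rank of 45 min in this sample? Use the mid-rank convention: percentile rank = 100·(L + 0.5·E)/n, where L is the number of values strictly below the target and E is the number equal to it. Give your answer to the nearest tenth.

40.6

Count below 45: L = 6; count equal: E = 1; n = 16.
Percentile rank = 100·(6 + 0.5·1)/16 = 100·6.5/16 = 40.62.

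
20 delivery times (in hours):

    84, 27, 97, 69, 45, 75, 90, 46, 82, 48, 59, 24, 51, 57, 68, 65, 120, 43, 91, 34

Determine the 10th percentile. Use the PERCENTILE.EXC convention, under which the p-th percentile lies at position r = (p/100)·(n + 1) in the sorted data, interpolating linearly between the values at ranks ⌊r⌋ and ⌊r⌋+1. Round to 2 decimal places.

Sorted: 24, 27, 34, 43, 45, 46, 48, 51, 57, 59, 65, 68, 69, 75, 82, 84, 90, 91, 97, 120.
n = 20.
r = (10/100)·(20 + 1) = 2.1.
Rank 2 is 27 and rank 3 is 34.
Interpolate: 27 + 0.1·(34 − 27) = 27 + 0.1·7 = 27.7.

27.70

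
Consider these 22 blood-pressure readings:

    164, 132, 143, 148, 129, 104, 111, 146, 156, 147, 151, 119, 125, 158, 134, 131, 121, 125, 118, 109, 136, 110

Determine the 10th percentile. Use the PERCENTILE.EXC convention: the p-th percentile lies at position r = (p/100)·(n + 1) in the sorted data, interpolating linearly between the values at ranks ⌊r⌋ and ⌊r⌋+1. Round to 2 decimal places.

109.30

Sorted: 104, 109, 110, 111, 118, 119, 121, 125, 125, 129, 131, 132, 134, 136, 143, 146, 147, 148, 151, 156, 158, 164.
n = 22.
r = (10/100)·(22 + 1) = 2.3.
Rank 2 is 109 and rank 3 is 110.
Interpolate: 109 + 0.3·(110 − 109) = 109 + 0.3·1 = 109.3.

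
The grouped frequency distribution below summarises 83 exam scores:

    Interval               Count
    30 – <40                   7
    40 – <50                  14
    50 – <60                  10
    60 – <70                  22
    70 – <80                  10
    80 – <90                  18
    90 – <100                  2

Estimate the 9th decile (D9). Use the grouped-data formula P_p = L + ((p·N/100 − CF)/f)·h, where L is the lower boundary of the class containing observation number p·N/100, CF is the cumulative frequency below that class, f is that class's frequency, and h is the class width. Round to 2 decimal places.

86.50

N = 83; target position k = 90/100 · 83 = 74.7.
Cumulative frequencies: 7, 21, 31, 53, 63, 81, 83.
Observation 74.7 falls in the class 80 – <90.
L = 80, CF = 63, f = 18, h = 10.
P90 = 80 + ((74.7 − 63)/18)·10 = 80 + 6.5 = 86.5.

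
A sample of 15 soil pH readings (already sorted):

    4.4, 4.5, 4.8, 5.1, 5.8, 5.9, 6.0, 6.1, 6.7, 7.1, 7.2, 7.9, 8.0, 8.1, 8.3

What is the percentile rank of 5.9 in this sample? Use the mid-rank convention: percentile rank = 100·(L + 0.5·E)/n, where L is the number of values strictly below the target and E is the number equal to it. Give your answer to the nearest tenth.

Count below 5.9: L = 5; count equal: E = 1; n = 15.
Percentile rank = 100·(5 + 0.5·1)/15 = 100·5.5/15 = 36.67.

36.7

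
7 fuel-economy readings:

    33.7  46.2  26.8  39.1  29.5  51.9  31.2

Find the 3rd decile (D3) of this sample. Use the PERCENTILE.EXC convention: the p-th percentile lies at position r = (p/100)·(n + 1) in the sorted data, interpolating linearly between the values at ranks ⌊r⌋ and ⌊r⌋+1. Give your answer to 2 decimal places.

30.18

Sorted: 26.8, 29.5, 31.2, 33.7, 39.1, 46.2, 51.9.
n = 7.
r = (30/100)·(7 + 1) = 2.4.
Rank 2 is 29.5 and rank 3 is 31.2.
Interpolate: 29.5 + 0.4·(31.2 − 29.5) = 29.5 + 0.4·1.7 = 30.18.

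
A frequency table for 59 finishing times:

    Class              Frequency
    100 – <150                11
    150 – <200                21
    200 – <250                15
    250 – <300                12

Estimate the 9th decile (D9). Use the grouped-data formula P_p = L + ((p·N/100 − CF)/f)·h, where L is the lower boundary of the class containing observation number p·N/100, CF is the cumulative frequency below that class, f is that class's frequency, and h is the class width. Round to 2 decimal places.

N = 59; target position k = 90/100 · 59 = 53.1.
Cumulative frequencies: 11, 32, 47, 59.
Observation 53.1 falls in the class 250 – <300.
L = 250, CF = 47, f = 12, h = 50.
P90 = 250 + ((53.1 − 47)/12)·50 = 250 + 25.4167 = 275.417.

275.42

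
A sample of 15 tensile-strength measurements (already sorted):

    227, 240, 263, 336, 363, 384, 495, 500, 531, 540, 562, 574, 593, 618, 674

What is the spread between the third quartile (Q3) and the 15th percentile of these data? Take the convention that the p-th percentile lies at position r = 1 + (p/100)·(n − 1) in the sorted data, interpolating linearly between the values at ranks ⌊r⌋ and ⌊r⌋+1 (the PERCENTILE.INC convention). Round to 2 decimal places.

n = 15.
P15: r = 3.1; ranks 3–4 are 263, 336; interpolating gives 270.3.
P75: r = 11.5; ranks 11–12 are 562, 574; interpolating gives 568.
Difference: 568 − 270.3 = 297.7.

297.70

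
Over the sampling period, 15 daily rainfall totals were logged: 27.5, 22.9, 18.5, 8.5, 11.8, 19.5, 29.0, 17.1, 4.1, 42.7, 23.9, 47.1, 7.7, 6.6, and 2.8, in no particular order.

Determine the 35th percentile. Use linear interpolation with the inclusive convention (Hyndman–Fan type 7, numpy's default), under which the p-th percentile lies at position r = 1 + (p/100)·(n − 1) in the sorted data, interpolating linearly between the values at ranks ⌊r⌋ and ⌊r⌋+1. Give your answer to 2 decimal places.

11.47

Sorted: 2.8, 4.1, 6.6, 7.7, 8.5, 11.8, 17.1, 18.5, 19.5, 22.9, 23.9, 27.5, 29.0, 42.7, 47.1.
n = 15.
r = 1 + (35/100)·(15 − 1) = 1 + 4.9 = 5.9.
Rank 5 is 8.5 and rank 6 is 11.8.
Interpolate: 8.5 + 0.9·(11.8 − 8.5) = 8.5 + 0.9·3.3 = 11.47.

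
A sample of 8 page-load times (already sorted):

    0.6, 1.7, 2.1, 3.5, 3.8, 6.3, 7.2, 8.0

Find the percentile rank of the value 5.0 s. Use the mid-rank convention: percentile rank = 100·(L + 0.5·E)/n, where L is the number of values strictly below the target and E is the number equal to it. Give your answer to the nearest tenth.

62.5

Count below 5.0: L = 5; count equal: E = 0; n = 8.
Percentile rank = 100·(5 + 0.5·0)/8 = 100·5/8 = 62.5.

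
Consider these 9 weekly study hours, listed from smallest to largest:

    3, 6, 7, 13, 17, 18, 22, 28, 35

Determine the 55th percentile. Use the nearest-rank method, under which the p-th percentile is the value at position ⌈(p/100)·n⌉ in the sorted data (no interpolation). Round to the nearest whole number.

17

n = 9.
Position = ⌈55/100 · 9⌉ = ⌈4.95⌉ = 5.
The value at rank 5 is 17.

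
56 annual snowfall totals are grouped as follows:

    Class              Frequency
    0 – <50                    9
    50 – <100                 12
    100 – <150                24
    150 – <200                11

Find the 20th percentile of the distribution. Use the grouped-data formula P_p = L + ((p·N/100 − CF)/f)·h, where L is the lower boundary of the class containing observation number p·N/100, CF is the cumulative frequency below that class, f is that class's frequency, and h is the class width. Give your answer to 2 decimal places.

59.17

N = 56; target position k = 20/100 · 56 = 11.2.
Cumulative frequencies: 9, 21, 45, 56.
Observation 11.2 falls in the class 50 – <100.
L = 50, CF = 9, f = 12, h = 50.
P20 = 50 + ((11.2 − 9)/12)·50 = 50 + 9.16667 = 59.1667.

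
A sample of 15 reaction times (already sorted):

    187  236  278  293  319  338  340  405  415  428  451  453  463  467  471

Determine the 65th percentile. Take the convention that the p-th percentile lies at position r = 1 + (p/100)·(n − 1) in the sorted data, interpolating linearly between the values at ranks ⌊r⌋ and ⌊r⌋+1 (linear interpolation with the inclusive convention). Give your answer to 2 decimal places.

n = 15.
r = 1 + (65/100)·(15 − 1) = 1 + 9.1 = 10.1.
Rank 10 is 428 and rank 11 is 451.
Interpolate: 428 + 0.1·(451 − 428) = 428 + 0.1·23 = 430.3.

430.30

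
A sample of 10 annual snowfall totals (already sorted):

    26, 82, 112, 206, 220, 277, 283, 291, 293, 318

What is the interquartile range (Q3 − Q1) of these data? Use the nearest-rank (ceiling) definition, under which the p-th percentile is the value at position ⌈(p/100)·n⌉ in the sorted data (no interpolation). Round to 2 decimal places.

179.00

n = 10.
P25: rank ⌈25/100·10⌉ = 3 → 112.
P75: rank ⌈75/100·10⌉ = 8 → 291.
Difference: 291 − 112 = 179.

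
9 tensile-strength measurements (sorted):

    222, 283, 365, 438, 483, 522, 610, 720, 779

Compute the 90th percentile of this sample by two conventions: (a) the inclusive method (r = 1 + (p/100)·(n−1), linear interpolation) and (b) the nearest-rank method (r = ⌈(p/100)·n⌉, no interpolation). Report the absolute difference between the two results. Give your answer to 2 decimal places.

47.20

n = 9.
(a) r = 8.2; between ranks 8 (720) and 9 (779): 731.8.
(b) the nearest-rank method: rank 9 → 779.
|731.8 − 779| = 47.2.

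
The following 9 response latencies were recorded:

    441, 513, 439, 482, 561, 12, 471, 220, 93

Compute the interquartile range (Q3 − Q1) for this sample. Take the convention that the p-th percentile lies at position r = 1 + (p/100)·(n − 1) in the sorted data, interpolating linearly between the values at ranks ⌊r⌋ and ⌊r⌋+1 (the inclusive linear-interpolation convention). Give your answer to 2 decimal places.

Sorted: 12, 93, 220, 439, 441, 471, 482, 513, 561.
n = 9.
P25: r = 3 (integer) → 220.
P75: r = 7 (integer) → 482.
Difference: 482 − 220 = 262.

262.00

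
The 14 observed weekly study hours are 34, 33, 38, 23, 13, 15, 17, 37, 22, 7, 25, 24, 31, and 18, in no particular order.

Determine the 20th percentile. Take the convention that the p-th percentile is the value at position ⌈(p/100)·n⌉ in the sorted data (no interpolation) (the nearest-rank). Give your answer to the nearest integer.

15

Sorted: 7, 13, 15, 17, 18, 22, 23, 24, 25, 31, 33, 34, 37, 38.
n = 14.
Position = ⌈20/100 · 14⌉ = ⌈2.8⌉ = 3.
The value at rank 3 is 15.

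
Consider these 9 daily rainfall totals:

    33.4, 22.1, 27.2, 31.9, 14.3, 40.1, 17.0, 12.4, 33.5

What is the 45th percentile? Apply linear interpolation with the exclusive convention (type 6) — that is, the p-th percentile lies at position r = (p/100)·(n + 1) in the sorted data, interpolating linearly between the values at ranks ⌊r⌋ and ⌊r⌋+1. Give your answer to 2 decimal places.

Sorted: 12.4, 14.3, 17.0, 22.1, 27.2, 31.9, 33.4, 33.5, 40.1.
n = 9.
r = (45/100)·(9 + 1) = 4.5.
Rank 4 is 22.1 and rank 5 is 27.2.
Interpolate: 22.1 + 0.5·(27.2 − 22.1) = 22.1 + 0.5·5.1 = 24.65.

24.65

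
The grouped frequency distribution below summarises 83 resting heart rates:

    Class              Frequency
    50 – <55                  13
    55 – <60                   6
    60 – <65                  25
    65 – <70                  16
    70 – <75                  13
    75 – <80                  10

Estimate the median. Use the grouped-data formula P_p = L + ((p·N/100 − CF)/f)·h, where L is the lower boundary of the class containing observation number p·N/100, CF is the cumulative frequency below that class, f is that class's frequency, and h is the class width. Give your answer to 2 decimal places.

N = 83; target position k = 50/100 · 83 = 41.5.
Cumulative frequencies: 13, 19, 44, 60, 73, 83.
Observation 41.5 falls in the class 60 – <65.
L = 60, CF = 19, f = 25, h = 5.
P50 = 60 + ((41.5 − 19)/25)·5 = 60 + 4.5 = 64.5.

64.50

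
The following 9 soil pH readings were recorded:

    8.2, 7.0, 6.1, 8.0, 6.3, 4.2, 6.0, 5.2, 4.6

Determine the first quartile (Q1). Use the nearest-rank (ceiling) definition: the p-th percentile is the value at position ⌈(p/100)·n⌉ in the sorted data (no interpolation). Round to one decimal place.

5.2

Sorted: 4.2, 4.6, 5.2, 6.0, 6.1, 6.3, 7.0, 8.0, 8.2.
n = 9.
Position = ⌈25/100 · 9⌉ = ⌈2.25⌉ = 3.
The value at rank 3 is 5.2.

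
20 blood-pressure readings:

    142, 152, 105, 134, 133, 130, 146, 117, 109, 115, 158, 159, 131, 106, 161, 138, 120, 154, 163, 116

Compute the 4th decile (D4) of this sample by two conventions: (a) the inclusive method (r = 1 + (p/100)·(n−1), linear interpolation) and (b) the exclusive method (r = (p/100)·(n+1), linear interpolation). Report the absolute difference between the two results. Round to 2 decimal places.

0.20

Sorted: 105, 106, 109, 115, 116, 117, 120, 130, 131, 133, 134, 138, 142, 146, 152, 154, 158, 159, 161, 163.
n = 20.
(a) r = 8.6; between ranks 8 (130) and 9 (131): 130.6.
(b) r = 8.4; between ranks 8 (130) and 9 (131): 130.4.
|130.6 − 130.4| = 0.2.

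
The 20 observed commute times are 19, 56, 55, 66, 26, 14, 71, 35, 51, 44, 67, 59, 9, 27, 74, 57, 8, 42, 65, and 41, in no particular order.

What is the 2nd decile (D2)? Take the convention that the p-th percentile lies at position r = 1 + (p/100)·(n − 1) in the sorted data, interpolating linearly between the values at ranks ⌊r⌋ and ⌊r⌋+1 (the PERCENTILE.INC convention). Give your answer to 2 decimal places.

Sorted: 8, 9, 14, 19, 26, 27, 35, 41, 42, 44, 51, 55, 56, 57, 59, 65, 66, 67, 71, 74.
n = 20.
r = 1 + (20/100)·(20 − 1) = 1 + 3.8 = 4.8.
Rank 4 is 19 and rank 5 is 26.
Interpolate: 19 + 0.8·(26 − 19) = 19 + 0.8·7 = 24.6.

24.60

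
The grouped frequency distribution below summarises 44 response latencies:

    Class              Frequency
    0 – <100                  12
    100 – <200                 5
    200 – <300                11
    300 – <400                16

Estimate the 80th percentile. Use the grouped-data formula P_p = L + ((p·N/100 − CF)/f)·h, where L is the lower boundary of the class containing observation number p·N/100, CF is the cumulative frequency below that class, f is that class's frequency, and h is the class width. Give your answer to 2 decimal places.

345.00

N = 44; target position k = 80/100 · 44 = 35.2.
Cumulative frequencies: 12, 17, 28, 44.
Observation 35.2 falls in the class 300 – <400.
L = 300, CF = 28, f = 16, h = 100.
P80 = 300 + ((35.2 − 28)/16)·100 = 300 + 45 = 345.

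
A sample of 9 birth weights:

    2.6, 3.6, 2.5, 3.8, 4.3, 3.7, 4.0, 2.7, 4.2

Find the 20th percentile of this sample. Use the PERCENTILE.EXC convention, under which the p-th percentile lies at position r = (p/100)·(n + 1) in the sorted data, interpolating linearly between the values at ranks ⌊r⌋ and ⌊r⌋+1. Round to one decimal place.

2.6

Sorted: 2.5, 2.6, 2.7, 3.6, 3.7, 3.8, 4.0, 4.2, 4.3.
n = 9.
r = (20/100)·(9 + 1) = 2.
r is an integer, so P20 is the value at rank 2: 2.6.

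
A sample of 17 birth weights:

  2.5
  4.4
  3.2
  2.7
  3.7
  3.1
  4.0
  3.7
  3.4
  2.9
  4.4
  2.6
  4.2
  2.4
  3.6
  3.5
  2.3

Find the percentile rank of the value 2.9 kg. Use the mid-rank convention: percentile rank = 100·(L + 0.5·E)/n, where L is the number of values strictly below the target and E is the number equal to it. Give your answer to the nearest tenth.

Sorted: 2.3, 2.4, 2.5, 2.6, 2.7, 2.9, 3.1, 3.2, 3.4, 3.5, 3.6, 3.7, 3.7, 4.0, 4.2, 4.4, 4.4.
Count below 2.9: L = 5; count equal: E = 1; n = 17.
Percentile rank = 100·(5 + 0.5·1)/17 = 100·5.5/17 = 32.35.

32.4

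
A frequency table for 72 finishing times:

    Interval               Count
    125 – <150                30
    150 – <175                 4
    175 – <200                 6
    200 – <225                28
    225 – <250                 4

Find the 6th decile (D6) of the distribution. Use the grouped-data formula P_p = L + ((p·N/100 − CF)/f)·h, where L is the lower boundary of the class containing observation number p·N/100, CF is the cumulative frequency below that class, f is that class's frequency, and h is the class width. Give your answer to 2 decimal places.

202.86

N = 72; target position k = 60/100 · 72 = 43.2.
Cumulative frequencies: 30, 34, 40, 68, 72.
Observation 43.2 falls in the class 200 – <225.
L = 200, CF = 40, f = 28, h = 25.
P60 = 200 + ((43.2 − 40)/28)·25 = 200 + 2.85714 = 202.857.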